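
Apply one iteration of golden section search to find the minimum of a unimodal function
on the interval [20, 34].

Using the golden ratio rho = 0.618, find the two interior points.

Golden section search on [20, 34].
Golden ratio rho = 0.618 (approx).
Interior points:
  x_1 = 20 + (1-0.618)*14 = 25.3480
  x_2 = 20 + 0.618*14 = 28.6520
Compare f(x_1) and f(x_2) to determine which subinterval to keep.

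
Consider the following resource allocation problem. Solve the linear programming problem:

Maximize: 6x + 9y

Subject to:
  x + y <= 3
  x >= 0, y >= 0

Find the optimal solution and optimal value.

The feasible region has vertices at [(0, 0), (3, 0), (0, 3)].
Checking objective 6x + 9y at each vertex:
  (0, 0): 6*0 + 9*0 = 0
  (3, 0): 6*3 + 9*0 = 18
  (0, 3): 6*0 + 9*3 = 27
Maximum is 27 at (0, 3).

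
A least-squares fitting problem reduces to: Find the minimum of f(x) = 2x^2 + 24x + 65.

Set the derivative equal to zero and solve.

f(x) = 2x^2 + 24x + 65
f'(x) = 4x + (24) = 0
x = -24/4 = -6
f(-6) = -7
Since f''(x) = 4 > 0, this is a minimum.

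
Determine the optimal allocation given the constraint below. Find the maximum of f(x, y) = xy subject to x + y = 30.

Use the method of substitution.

Substitute y = 30 - x into f(x,y) = xy:
g(x) = x(30 - x) = 30x - x^2
g'(x) = 30 - 2x = 0  =>  x = 15
y = 30 - 15 = 15
Maximum value = 15 * 15 = 225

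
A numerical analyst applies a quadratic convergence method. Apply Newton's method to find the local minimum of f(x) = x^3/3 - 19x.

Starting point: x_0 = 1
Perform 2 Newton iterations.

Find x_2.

f(x) = x^3/3 - 19x
f'(x) = x^2 - 19, f''(x) = 2x
Newton update: x_{n+1} = x_n - (x_n^2 - 19)/(2*x_n)
Step 1: x_0 = 1, f'=-18, f''=2, x_1 = 10
Step 2: x_1 = 10, f'=81, f''=20, x_2 = 119/20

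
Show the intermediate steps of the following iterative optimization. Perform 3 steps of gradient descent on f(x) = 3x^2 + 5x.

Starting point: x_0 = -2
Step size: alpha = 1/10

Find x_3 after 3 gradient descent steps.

f(x) = 3x^2 + 5x, f'(x) = 6x + (5)
Step 1: f'(-2) = -7, x_1 = -2 - 1/10 * -7 = -13/10
Step 2: f'(-13/10) = -14/5, x_2 = -13/10 - 1/10 * -14/5 = -51/50
Step 3: f'(-51/50) = -28/25, x_3 = -51/50 - 1/10 * -28/25 = -227/250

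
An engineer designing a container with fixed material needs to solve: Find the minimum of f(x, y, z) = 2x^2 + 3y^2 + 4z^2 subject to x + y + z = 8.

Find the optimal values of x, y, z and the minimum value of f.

Using Lagrange multipliers on f = 2x^2 + 3y^2 + 4z^2 with constraint x + y + z = 8:
Conditions: 2*2*x = lambda, 2*3*y = lambda, 2*4*z = lambda
So x = lambda/4, y = lambda/6, z = lambda/8
Substituting into constraint: lambda * (13/24) = 8
lambda = 192/13
x = 48/13, y = 32/13, z = 24/13
Minimum value = 768/13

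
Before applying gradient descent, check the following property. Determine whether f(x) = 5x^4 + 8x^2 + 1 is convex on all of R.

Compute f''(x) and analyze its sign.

f(x) = 5x^4 + 8x^2 + 1
f'(x) = 20x^3 + 16x
f''(x) = 60x^2 + 16
f''(x) = 60x^2 + 16 >= 16 > 0 for all x
Therefore, f is convex on R.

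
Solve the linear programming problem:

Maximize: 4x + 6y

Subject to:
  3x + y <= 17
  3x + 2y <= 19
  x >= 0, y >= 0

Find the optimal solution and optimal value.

Feasible vertices: (0, 0), (0, 19/2), (5, 2), (17/3, 0)
Objective 4x + 6y at each:
  (0, 0): 0
  (0, 19/2): 57
  (5, 2): 32
  (17/3, 0): 68/3
Maximum is 57 at (0, 19/2).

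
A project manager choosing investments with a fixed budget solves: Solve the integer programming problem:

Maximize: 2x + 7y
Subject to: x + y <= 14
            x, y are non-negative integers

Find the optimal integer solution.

Objective: 2x + 7y, constraint: x + y <= 14
Coefficient of y is 7 > coefficient of x is 2, so allocate the entire budget to y.
Optimal: x = 0, y = 14, value = 98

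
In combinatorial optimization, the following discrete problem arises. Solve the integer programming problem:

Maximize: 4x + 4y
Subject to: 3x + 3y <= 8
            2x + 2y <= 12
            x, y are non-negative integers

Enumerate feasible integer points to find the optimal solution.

Constraint 1: 3x + 3y <= 8
Constraint 2: 2x + 2y <= 12
Feasible x range (need y >= 0): 0 <= x <= min(8/3, 12/2) => x in {0, ..., 2}.
Enumerate feasible integer points row by row (the coefficient of y is 4 > 0, so for each x the largest feasible y gives the best value):
  x = 0: y <= min((8 - 3*0)/3, (12 - 2*0)/2) => y in {0, ..., 2}; best 4*0 + 4*2 = 8
  x = 1: y <= min((8 - 3*1)/3, (12 - 2*1)/2) => y in {0, ..., 1}; best 4*1 + 4*1 = 8
  x = 2: y <= min((8 - 3*2)/3, (12 - 2*2)/2) => y in {0}; best 4*2 + 4*0 = 8
The maximum 4x + 4y = 8 is achieved at x = 0, y = 2.
(The same value 8 is also attained at (1, 1), (2, 0).)
Check: 3*0 + 3*2 = 6 <= 8 and 2*0 + 2*2 = 4 <= 12.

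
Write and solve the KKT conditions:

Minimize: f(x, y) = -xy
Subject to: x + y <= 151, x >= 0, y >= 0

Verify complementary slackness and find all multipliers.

Problem: min -xy s.t. x + y <= 151 (multiplier lambda), x >= 0 (mu_x), y >= 0 (mu_y)
KKT stationarity: -y + lambda - mu_x = 0, -x + lambda - mu_y = 0, with lambda, mu_x, mu_y >= 0
Complementary slackness: lambda*(x + y - 151) = 0, mu_x*x = 0, mu_y*y = 0
If lambda = 0: y = -mu_x <= 0 and x = -mu_y <= 0 force x = y = 0 with f = 0; but x = y = 151/2 is feasible with f = -22801/4 < 0, so this is not the minimum. Hence lambda > 0 and x + y = 151.
Try x > 0, y > 0 (so mu_x = mu_y = 0): y = lambda, x = lambda => x = y = lambda
x + y = 151 => 2*lambda = 151 => lambda = 151/2
x* = y* = 151/2 > 0, consistent with mu_x = mu_y = 0.
(Any feasible point with x = 0 or y = 0 has f = 0 > -22801/4, so the minimum is not on those boundaries.)
min(-xy) = -22801/4 (i.e. max xy = 22801/4)
Multipliers: lambda = 151/2, mu_x = 0, mu_y = 0
Complementary slackness: lambda*(x + y - 151) = 151/2*(151/2 + 151/2 - 151) = 0, mu_x*x = 0*151/2 = 0, mu_y*y = 0*151/2 = 0. Satisfied.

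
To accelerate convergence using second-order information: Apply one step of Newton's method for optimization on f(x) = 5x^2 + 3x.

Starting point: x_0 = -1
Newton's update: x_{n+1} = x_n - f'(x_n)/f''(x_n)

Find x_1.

f(x) = 5x^2 + 3x
f'(x) = 10x + (3), f''(x) = 10
Newton step: x_1 = x_0 - f'(x_0)/f''(x_0)
f'(-1) = -7
x_1 = -1 - -7/10 = -3/10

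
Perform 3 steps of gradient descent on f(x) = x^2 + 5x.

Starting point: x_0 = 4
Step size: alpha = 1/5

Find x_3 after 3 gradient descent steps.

f(x) = x^2 + 5x, f'(x) = 2x + (5)
Step 1: f'(4) = 13, x_1 = 4 - 1/5 * 13 = 7/5
Step 2: f'(7/5) = 39/5, x_2 = 7/5 - 1/5 * 39/5 = -4/25
Step 3: f'(-4/25) = 117/25, x_3 = -4/25 - 1/5 * 117/25 = -137/125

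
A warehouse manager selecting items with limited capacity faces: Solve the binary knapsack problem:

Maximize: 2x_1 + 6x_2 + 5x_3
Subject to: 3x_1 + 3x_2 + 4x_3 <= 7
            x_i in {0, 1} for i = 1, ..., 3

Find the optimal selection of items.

Items: item 1 (v=2, w=3), item 2 (v=6, w=3), item 3 (v=5, w=4)
Capacity: 7
Checking all 8 subsets (w = total weight, v = total value):
  {}: w = 0, v = 0
  {1}: w = 3, v = 2
  {2}: w = 3, v = 6
  {3}: w = 4, v = 5
  {1, 2}: w = 6, v = 8
  {1, 3}: w = 7, v = 7
  {2, 3}: w = 7, v = 11
  {1, 2, 3}: w = 10 > 7, infeasible
Best feasible subset: items [2, 3]
Total weight: 7 <= 7, total value: 11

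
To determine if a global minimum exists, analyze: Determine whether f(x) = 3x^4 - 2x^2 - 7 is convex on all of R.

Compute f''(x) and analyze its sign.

f(x) = 3x^4 - 2x^2 - 7
f'(x) = 12x^3 + -4x
f''(x) = 36x^2 + -4
f''(0) = -4 < 0, so not convex near x = 0
Therefore, f is not globally convex on R.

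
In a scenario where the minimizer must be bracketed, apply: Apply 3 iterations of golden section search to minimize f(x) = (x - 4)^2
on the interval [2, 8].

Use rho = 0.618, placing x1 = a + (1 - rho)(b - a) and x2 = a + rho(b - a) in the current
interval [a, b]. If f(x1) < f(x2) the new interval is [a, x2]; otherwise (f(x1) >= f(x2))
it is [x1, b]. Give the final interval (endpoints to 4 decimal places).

Golden section search for min of f(x) = (x - 4)^2 on [2, 8].
Each step: x1 = a + (1 - rho)(b - a), x2 = a + rho(b - a); if f(x1) < f(x2) keep [a, x2], otherwise keep [x1, b].
Step 1: [2.0000, 8.0000], x1=4.2920 (f=0.0853), x2=5.7080 (f=2.9173); f(x1) < f(x2) => keep [2.0000, 5.7080]
Step 2: [2.0000, 5.7080], x1=3.4165 (f=0.3405), x2=4.2915 (f=0.0850); f(x1) > f(x2) => keep [3.4165, 5.7080]
Step 3: [3.4165, 5.7080], x1=4.2918 (f=0.0852), x2=4.8326 (f=0.6933); f(x1) < f(x2) => keep [3.4165, 4.8326]
Final interval: [3.4165, 4.8326]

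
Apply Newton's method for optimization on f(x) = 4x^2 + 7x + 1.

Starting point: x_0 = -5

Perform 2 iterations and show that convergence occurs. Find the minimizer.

f(x) = 4x^2 + 7x + 1, f'(x) = 8x + (7), f''(x) = 8
Step 1: f'(-5) = -33, x_1 = -5 - -33/8 = -7/8
Step 2: f'(-7/8) = 0, x_2 = -7/8 (converged)
Newton's method converges in 1 step for quadratics.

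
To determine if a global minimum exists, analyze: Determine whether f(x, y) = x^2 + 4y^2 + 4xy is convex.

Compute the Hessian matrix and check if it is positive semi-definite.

f(x,y) = x^2 + 4y^2 + 4xy
Hessian H = [[2, 4], [4, 8]]
trace(H) = 10, det(H) = 0
Eigenvalues: (10 +/- sqrt(100)) / 2 = 10, 0
Since both eigenvalues >= 0, f is convex.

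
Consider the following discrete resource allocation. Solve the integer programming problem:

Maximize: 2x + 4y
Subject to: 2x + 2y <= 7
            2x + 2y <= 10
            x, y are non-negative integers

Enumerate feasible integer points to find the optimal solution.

Constraint 1: 2x + 2y <= 7
Constraint 2: 2x + 2y <= 10
Feasible x range (need y >= 0): 0 <= x <= min(7/2, 10/2) => x in {0, ..., 3}.
Enumerate feasible integer points row by row (the coefficient of y is 4 > 0, so for each x the largest feasible y gives the best value):
  x = 0: y <= min((7 - 2*0)/2, (10 - 2*0)/2) => y in {0, ..., 3}; best 2*0 + 4*3 = 12
  x = 1: y <= min((7 - 2*1)/2, (10 - 2*1)/2) => y in {0, ..., 2}; best 2*1 + 4*2 = 10
  x = 2: y <= min((7 - 2*2)/2, (10 - 2*2)/2) => y in {0, ..., 1}; best 2*2 + 4*1 = 8
  x = 3: y <= min((7 - 2*3)/2, (10 - 2*3)/2) => y in {0}; best 2*3 + 4*0 = 6
The maximum 2x + 4y = 12 is achieved at x = 0, y = 3.
Check: 2*0 + 2*3 = 6 <= 7 and 2*0 + 2*3 = 6 <= 10.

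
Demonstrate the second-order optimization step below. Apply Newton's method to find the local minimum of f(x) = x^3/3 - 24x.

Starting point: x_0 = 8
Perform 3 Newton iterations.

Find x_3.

f(x) = x^3/3 - 24x
f'(x) = x^2 - 24, f''(x) = 2x
Newton update: x_{n+1} = x_n - (x_n^2 - 24)/(2*x_n)
Step 1: x_0 = 8, f'=40, f''=16, x_1 = 11/2
Step 2: x_1 = 11/2, f'=25/4, f''=11, x_2 = 217/44
Step 3: x_2 = 217/44, f'=625/1936, f''=217/22, x_3 = 93553/19096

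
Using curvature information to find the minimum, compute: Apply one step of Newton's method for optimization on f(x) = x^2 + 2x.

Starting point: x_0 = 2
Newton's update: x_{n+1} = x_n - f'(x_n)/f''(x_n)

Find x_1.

f(x) = x^2 + 2x
f'(x) = 2x + (2), f''(x) = 2
Newton step: x_1 = x_0 - f'(x_0)/f''(x_0)
f'(2) = 6
x_1 = 2 - 6/2 = -1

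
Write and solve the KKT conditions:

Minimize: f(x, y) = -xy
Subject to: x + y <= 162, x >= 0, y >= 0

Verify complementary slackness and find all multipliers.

Problem: min -xy s.t. x + y <= 162 (multiplier lambda), x >= 0 (mu_x), y >= 0 (mu_y)
KKT stationarity: -y + lambda - mu_x = 0, -x + lambda - mu_y = 0, with lambda, mu_x, mu_y >= 0
Complementary slackness: lambda*(x + y - 162) = 0, mu_x*x = 0, mu_y*y = 0
If lambda = 0: y = -mu_x <= 0 and x = -mu_y <= 0 force x = y = 0 with f = 0; but x = y = 81 is feasible with f = -6561 < 0, so this is not the minimum. Hence lambda > 0 and x + y = 162.
Try x > 0, y > 0 (so mu_x = mu_y = 0): y = lambda, x = lambda => x = y = lambda
x + y = 162 => 2*lambda = 162 => lambda = 81
x* = y* = 81 > 0, consistent with mu_x = mu_y = 0.
(Any feasible point with x = 0 or y = 0 has f = 0 > -6561, so the minimum is not on those boundaries.)
min(-xy) = -6561 (i.e. max xy = 6561)
Multipliers: lambda = 81, mu_x = 0, mu_y = 0
Complementary slackness: lambda*(x + y - 162) = 81*(81 + 81 - 162) = 0, mu_x*x = 0*81 = 0, mu_y*y = 0*81 = 0. Satisfied.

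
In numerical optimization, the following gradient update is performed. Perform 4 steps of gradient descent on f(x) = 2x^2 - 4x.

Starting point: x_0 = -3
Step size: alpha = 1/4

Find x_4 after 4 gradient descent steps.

f(x) = 2x^2 - 4x, f'(x) = 4x + (-4)
Step 1: f'(-3) = -16, x_1 = -3 - 1/4 * -16 = 1
Step 2: f'(1) = 0, x_2 = 1 - 1/4 * 0 = 1
Step 3: f'(1) = 0, x_3 = 1 - 1/4 * 0 = 1
Step 4: f'(1) = 0, x_4 = 1 - 1/4 * 0 = 1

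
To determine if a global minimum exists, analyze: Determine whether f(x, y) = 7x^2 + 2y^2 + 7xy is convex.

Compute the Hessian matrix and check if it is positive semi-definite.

f(x,y) = 7x^2 + 2y^2 + 7xy
Hessian H = [[14, 7], [7, 4]]
trace(H) = 18, det(H) = 7
Eigenvalues: (18 +/- sqrt(296)) / 2 = 17.6, 0.3977
Since both eigenvalues > 0, f is convex.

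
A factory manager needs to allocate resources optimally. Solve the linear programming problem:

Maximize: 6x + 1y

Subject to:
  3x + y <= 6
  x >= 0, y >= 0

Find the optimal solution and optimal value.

The feasible region has vertices at [(0, 0), (2, 0), (0, 6)].
Checking objective 6x + 1y at each vertex:
  (0, 0): 6*0 + 1*0 = 0
  (2, 0): 6*2 + 1*0 = 12
  (0, 6): 6*0 + 1*6 = 6
Maximum is 12 at (2, 0).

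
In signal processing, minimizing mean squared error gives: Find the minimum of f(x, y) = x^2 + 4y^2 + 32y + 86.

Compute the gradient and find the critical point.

f(x,y) = x^2 + 4y^2 + 32y + 86
df/dx = 2x + (0) = 0  =>  x = 0
df/dy = 8y + (32) = 0  =>  y = -4
f(0, -4) = 1*(0)^2 + 4*(-4)^2 + 32*(-4) + 86 = 22
Hessian is diagonal with entries 2, 8 > 0, so this is a minimum.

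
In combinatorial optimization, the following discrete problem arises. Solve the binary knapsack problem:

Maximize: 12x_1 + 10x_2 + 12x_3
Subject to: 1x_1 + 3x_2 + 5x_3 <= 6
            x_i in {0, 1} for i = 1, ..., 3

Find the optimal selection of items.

Items: item 1 (v=12, w=1), item 2 (v=10, w=3), item 3 (v=12, w=5)
Capacity: 6
Checking all 8 subsets (w = total weight, v = total value):
  {}: w = 0, v = 0
  {1}: w = 1, v = 12
  {2}: w = 3, v = 10
  {3}: w = 5, v = 12
  {1, 2}: w = 4, v = 22
  {1, 3}: w = 6, v = 24
  {2, 3}: w = 8 > 6, infeasible
  {1, 2, 3}: w = 9 > 6, infeasible
Best feasible subset: items [1, 3]
Total weight: 6 <= 6, total value: 24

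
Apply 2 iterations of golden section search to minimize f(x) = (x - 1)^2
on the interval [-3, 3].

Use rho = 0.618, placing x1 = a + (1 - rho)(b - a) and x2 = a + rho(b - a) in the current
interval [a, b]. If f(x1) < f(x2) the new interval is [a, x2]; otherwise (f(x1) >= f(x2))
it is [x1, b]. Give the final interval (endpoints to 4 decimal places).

Golden section search for min of f(x) = (x - 1)^2 on [-3, 3].
Each step: x1 = a + (1 - rho)(b - a), x2 = a + rho(b - a); if f(x1) < f(x2) keep [a, x2], otherwise keep [x1, b].
Step 1: [-3.0000, 3.0000], x1=-0.7080 (f=2.9173), x2=0.7080 (f=0.0853); f(x1) > f(x2) => keep [-0.7080, 3.0000]
Step 2: [-0.7080, 3.0000], x1=0.7085 (f=0.0850), x2=1.5835 (f=0.3405); f(x1) < f(x2) => keep [-0.7080, 1.5835]
Final interval: [-0.7080, 1.5835]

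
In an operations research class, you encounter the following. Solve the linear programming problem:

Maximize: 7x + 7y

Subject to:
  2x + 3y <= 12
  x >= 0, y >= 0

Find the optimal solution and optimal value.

The feasible region has vertices at [(0, 0), (6, 0), (0, 4)].
Checking objective 7x + 7y at each vertex:
  (0, 0): 7*0 + 7*0 = 0
  (6, 0): 7*6 + 7*0 = 42
  (0, 4): 7*0 + 7*4 = 28
Maximum is 42 at (6, 0).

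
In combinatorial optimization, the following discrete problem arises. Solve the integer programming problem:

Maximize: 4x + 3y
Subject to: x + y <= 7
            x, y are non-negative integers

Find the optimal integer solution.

Objective: 4x + 3y, constraint: x + y <= 7
Coefficient of x is 4 >= coefficient of y is 3, so allocate the entire budget to x.
Optimal: x = 7, y = 0, value = 28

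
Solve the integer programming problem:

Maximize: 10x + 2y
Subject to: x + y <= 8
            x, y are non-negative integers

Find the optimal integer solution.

Objective: 10x + 2y, constraint: x + y <= 8
Coefficient of x is 10 >= coefficient of y is 2, so allocate the entire budget to x.
Optimal: x = 8, y = 0, value = 80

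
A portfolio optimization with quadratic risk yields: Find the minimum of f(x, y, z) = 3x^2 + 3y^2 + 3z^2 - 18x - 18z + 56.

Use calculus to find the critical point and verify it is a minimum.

f(x,y,z) = 3x^2 + 3y^2 + 3z^2 - 18x - 18z + 56
df/dx = 6x + (-18) = 0 => x = 3
df/dy = 6y + (0) = 0 => y = 0
df/dz = 6z + (-18) = 0 => z = 3
f(3,0,3) = 3*(3)^2 + 3*(0)^2 + 3*(3)^2 + -18*(3) + -18*(3) + 56 = 2
Hessian is diagonal with entries 6, 6, 6 > 0, confirmed minimum.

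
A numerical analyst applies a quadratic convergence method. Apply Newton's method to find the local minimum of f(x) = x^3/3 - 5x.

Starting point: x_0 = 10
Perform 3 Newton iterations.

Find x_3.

f(x) = x^3/3 - 5x
f'(x) = x^2 - 5, f''(x) = 2x
Newton update: x_{n+1} = x_n - (x_n^2 - 5)/(2*x_n)
Step 1: x_0 = 10, f'=95, f''=20, x_1 = 21/4
Step 2: x_1 = 21/4, f'=361/16, f''=21/2, x_2 = 521/168
Step 3: x_2 = 521/168, f'=130321/28224, f''=521/84, x_3 = 412561/175056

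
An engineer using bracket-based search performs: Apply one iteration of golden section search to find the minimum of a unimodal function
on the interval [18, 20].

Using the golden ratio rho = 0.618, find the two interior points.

Golden section search on [18, 20].
Golden ratio rho = 0.618 (approx).
Interior points:
  x_1 = 18 + (1-0.618)*2 = 18.7640
  x_2 = 18 + 0.618*2 = 19.2360
Compare f(x_1) and f(x_2) to determine which subinterval to keep.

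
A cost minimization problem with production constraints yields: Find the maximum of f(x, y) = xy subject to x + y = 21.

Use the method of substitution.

Substitute y = 21 - x into f(x,y) = xy:
g(x) = x(21 - x) = 21x - x^2
g'(x) = 21 - 2x = 0  =>  x = 21/2
y = 21 - 21/2 = 21/2
Maximum value = (21/2) * (21/2) = 441/4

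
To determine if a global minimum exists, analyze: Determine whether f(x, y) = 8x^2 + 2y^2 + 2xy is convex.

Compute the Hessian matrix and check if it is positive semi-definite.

f(x,y) = 8x^2 + 2y^2 + 2xy
Hessian H = [[16, 2], [2, 4]]
trace(H) = 20, det(H) = 60
Eigenvalues: (20 +/- sqrt(160)) / 2 = 16.32, 3.675
Since both eigenvalues > 0, f is convex.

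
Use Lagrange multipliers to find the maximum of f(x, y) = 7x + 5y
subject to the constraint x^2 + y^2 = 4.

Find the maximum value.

Set up Lagrange conditions: grad f = lambda * grad g
  7 = 2*lambda*x
  5 = 2*lambda*y
From these: x/y = 7/5, so x = 7t, y = 5t for some t.
Substitute into constraint: (7t)^2 + (5t)^2 = 4
  t^2 * 74 = 4
  t = sqrt(4/74)
Maximum = 7*x + 5*y = (7^2 + 5^2)*t = 74 * sqrt(4/74) = sqrt(296)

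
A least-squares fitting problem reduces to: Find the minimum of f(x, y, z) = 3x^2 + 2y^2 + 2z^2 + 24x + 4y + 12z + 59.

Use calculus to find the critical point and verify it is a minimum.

f(x,y,z) = 3x^2 + 2y^2 + 2z^2 + 24x + 4y + 12z + 59
df/dx = 6x + (24) = 0 => x = -4
df/dy = 4y + (4) = 0 => y = -1
df/dz = 4z + (12) = 0 => z = -3
f(-4,-1,-3) = 3*(-4)^2 + 2*(-1)^2 + 2*(-3)^2 + 24*(-4) + 4*(-1) + 12*(-3) + 59 = -9
Hessian is diagonal with entries 6, 4, 4 > 0, confirmed minimum.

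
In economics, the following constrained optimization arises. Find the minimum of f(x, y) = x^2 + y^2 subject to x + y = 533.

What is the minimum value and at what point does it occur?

Substitute y = 533 - x into f(x,y) = x^2 + y^2:
g(x) = x^2 + (533 - x)^2 = 2x^2 - 1066x + 284089
g'(x) = 4x - 1066 = 0  =>  x = 533/2
y = 533 - 533/2 = 533/2
Minimum value = (533/2)^2 + (533/2)^2 = 284089/2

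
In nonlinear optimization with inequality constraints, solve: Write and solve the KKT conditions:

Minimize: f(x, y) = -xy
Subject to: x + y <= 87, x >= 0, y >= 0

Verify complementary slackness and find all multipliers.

Problem: min -xy s.t. x + y <= 87 (multiplier lambda), x >= 0 (mu_x), y >= 0 (mu_y)
KKT stationarity: -y + lambda - mu_x = 0, -x + lambda - mu_y = 0, with lambda, mu_x, mu_y >= 0
Complementary slackness: lambda*(x + y - 87) = 0, mu_x*x = 0, mu_y*y = 0
If lambda = 0: y = -mu_x <= 0 and x = -mu_y <= 0 force x = y = 0 with f = 0; but x = y = 87/2 is feasible with f = -7569/4 < 0, so this is not the minimum. Hence lambda > 0 and x + y = 87.
Try x > 0, y > 0 (so mu_x = mu_y = 0): y = lambda, x = lambda => x = y = lambda
x + y = 87 => 2*lambda = 87 => lambda = 87/2
x* = y* = 87/2 > 0, consistent with mu_x = mu_y = 0.
(Any feasible point with x = 0 or y = 0 has f = 0 > -7569/4, so the minimum is not on those boundaries.)
min(-xy) = -7569/4 (i.e. max xy = 7569/4)
Multipliers: lambda = 87/2, mu_x = 0, mu_y = 0
Complementary slackness: lambda*(x + y - 87) = 87/2*(87/2 + 87/2 - 87) = 0, mu_x*x = 0*87/2 = 0, mu_y*y = 0*87/2 = 0. Satisfied.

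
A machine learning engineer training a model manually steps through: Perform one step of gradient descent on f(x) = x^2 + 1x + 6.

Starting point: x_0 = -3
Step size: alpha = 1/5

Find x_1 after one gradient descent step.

f(x) = x^2 + 1x + 6
f'(x) = 2x + 1
f'(-3) = 2*-3 + (1) = -5
x_1 = x_0 - alpha * f'(x_0) = -3 - 1/5 * -5 = -2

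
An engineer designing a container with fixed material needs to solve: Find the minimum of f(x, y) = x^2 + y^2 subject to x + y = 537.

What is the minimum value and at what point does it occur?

Substitute y = 537 - x into f(x,y) = x^2 + y^2:
g(x) = x^2 + (537 - x)^2 = 2x^2 - 1074x + 288369
g'(x) = 4x - 1074 = 0  =>  x = 537/2
y = 537 - 537/2 = 537/2
Minimum value = (537/2)^2 + (537/2)^2 = 288369/2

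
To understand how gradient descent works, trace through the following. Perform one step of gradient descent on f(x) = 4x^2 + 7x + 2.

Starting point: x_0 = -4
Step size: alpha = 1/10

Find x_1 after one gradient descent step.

f(x) = 4x^2 + 7x + 2
f'(x) = 8x + 7
f'(-4) = 8*-4 + (7) = -25
x_1 = x_0 - alpha * f'(x_0) = -4 - 1/10 * -25 = -3/2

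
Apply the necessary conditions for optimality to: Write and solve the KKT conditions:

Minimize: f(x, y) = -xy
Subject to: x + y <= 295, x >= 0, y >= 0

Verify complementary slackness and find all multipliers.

Problem: min -xy s.t. x + y <= 295 (multiplier lambda), x >= 0 (mu_x), y >= 0 (mu_y)
KKT stationarity: -y + lambda - mu_x = 0, -x + lambda - mu_y = 0, with lambda, mu_x, mu_y >= 0
Complementary slackness: lambda*(x + y - 295) = 0, mu_x*x = 0, mu_y*y = 0
If lambda = 0: y = -mu_x <= 0 and x = -mu_y <= 0 force x = y = 0 with f = 0; but x = y = 295/2 is feasible with f = -87025/4 < 0, so this is not the minimum. Hence lambda > 0 and x + y = 295.
Try x > 0, y > 0 (so mu_x = mu_y = 0): y = lambda, x = lambda => x = y = lambda
x + y = 295 => 2*lambda = 295 => lambda = 295/2
x* = y* = 295/2 > 0, consistent with mu_x = mu_y = 0.
(Any feasible point with x = 0 or y = 0 has f = 0 > -87025/4, so the minimum is not on those boundaries.)
min(-xy) = -87025/4 (i.e. max xy = 87025/4)
Multipliers: lambda = 295/2, mu_x = 0, mu_y = 0
Complementary slackness: lambda*(x + y - 295) = 295/2*(295/2 + 295/2 - 295) = 0, mu_x*x = 0*295/2 = 0, mu_y*y = 0*295/2 = 0. Satisfied.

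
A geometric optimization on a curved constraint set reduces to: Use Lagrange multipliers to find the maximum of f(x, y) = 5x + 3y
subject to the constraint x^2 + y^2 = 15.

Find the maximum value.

Set up Lagrange conditions: grad f = lambda * grad g
  5 = 2*lambda*x
  3 = 2*lambda*y
From these: x/y = 5/3, so x = 5t, y = 3t for some t.
Substitute into constraint: (5t)^2 + (3t)^2 = 15
  t^2 * 34 = 15
  t = sqrt(15/34)
Maximum = 5*x + 3*y = (5^2 + 3^2)*t = 34 * sqrt(15/34) = sqrt(510)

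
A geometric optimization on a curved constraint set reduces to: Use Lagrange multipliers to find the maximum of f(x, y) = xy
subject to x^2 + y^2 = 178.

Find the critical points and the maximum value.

Lagrange conditions: y = 2*lambda*x and x = 2*lambda*y
If x = 0 then y = 0, violating the constraint, so x, y != 0.
Dividing: y/x = x/y => x^2 = y^2 => y = x or y = -x
Constraint: 2x^2 = 178 => x^2 = 89 => x = +/-sqrt(89)
Critical points: (sqrt(89), sqrt(89)), (-sqrt(89), -sqrt(89)), (sqrt(89), -sqrt(89)), (-sqrt(89), sqrt(89))
  y = x:  xy = x^2 = 89  at (sqrt(89), sqrt(89)) and (-sqrt(89), -sqrt(89))
  y = -x: xy = -x^2 = -89 at (sqrt(89), -sqrt(89)) and (-sqrt(89), sqrt(89))
Maximum xy = 89 at (sqrt(89), sqrt(89)) and (-sqrt(89), -sqrt(89))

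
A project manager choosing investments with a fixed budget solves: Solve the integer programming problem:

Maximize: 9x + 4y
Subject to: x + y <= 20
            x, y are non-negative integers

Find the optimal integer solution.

Objective: 9x + 4y, constraint: x + y <= 20
Coefficient of x is 9 >= coefficient of y is 4, so allocate the entire budget to x.
Optimal: x = 20, y = 0, value = 180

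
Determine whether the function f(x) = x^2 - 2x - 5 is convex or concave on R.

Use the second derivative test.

f(x) = x^2 - 2x - 5
f'(x) = 2x - 2
f''(x) = 2
Since f''(x) = 2 > 0 for all x, f is convex on R.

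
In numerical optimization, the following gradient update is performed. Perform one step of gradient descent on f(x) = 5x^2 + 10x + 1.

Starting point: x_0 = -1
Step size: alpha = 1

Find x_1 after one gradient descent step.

f(x) = 5x^2 + 10x + 1
f'(x) = 10x + 10
f'(-1) = 10*-1 + (10) = 0
x_1 = x_0 - alpha * f'(x_0) = -1 - 1 * 0 = -1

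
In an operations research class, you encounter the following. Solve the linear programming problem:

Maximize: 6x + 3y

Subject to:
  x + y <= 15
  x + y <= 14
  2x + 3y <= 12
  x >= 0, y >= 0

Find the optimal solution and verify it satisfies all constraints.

Feasible vertices: (0, 0), (0, 4), (6, 0)
Objective 6x + 3y at each vertex:
  (0, 0): 0
  (0, 4): 12
  (6, 0): 36
Maximum is 36 at (6, 0).
Verify constraints at (x, y) = (6, 0):
  1*6 + 1*0 = 6 <= 15
  1*6 + 1*0 = 6 <= 14
  2*6 + 3*0 = 12 <= 12 (active)
  x = 6 >= 0, y = 0 >= 0. All constraints satisfied.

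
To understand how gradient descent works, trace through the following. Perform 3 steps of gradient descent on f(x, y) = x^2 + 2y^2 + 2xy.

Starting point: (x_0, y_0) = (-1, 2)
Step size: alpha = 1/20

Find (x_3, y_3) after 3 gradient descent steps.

f(x,y) = x^2 + 2y^2 + 2xy
grad_x = 2x + 2y, grad_y = 4y + 2x
Step 1: grad = (2, 6), (-11/10, 17/10)
Step 2: grad = (6/5, 23/5), (-29/25, 147/100)
Step 3: grad = (31/50, 89/25), (-1191/1000, 323/250)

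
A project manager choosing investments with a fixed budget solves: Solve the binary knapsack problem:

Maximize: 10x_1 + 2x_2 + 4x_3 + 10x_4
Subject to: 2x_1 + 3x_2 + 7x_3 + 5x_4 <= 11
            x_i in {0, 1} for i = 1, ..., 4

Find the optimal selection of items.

Items: item 1 (v=10, w=2), item 2 (v=2, w=3), item 3 (v=4, w=7), item 4 (v=10, w=5)
Capacity: 11
Checking all 16 subsets (w = total weight, v = total value):
  {}: w = 0, v = 0
  {1}: w = 2, v = 10
  {2}: w = 3, v = 2
  {3}: w = 7, v = 4
  {4}: w = 5, v = 10
  {1, 2}: w = 5, v = 12
  {1, 3}: w = 9, v = 14
  {1, 4}: w = 7, v = 20
  {2, 3}: w = 10, v = 6
  {2, 4}: w = 8, v = 12
  {3, 4}: w = 12 > 11, infeasible
  {1, 2, 3}: w = 12 > 11, infeasible
  {1, 2, 4}: w = 10, v = 22
  {1, 3, 4}: w = 14 > 11, infeasible
  {2, 3, 4}: w = 15 > 11, infeasible
  {1, 2, 3, 4}: w = 17 > 11, infeasible
Best feasible subset: items [1, 2, 4]
Total weight: 10 <= 11, total value: 22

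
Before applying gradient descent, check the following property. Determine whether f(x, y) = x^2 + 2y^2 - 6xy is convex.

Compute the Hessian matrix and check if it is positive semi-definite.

f(x,y) = x^2 + 2y^2 - 6xy
Hessian H = [[2, -6], [-6, 4]]
trace(H) = 6, det(H) = -28
Eigenvalues: (6 +/- sqrt(148)) / 2 = 9.083, -3.083
Since not both eigenvalues positive, f is neither convex nor concave.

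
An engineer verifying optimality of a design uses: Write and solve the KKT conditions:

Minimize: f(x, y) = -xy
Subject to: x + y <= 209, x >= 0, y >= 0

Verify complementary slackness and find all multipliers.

Problem: min -xy s.t. x + y <= 209 (multiplier lambda), x >= 0 (mu_x), y >= 0 (mu_y)
KKT stationarity: -y + lambda - mu_x = 0, -x + lambda - mu_y = 0, with lambda, mu_x, mu_y >= 0
Complementary slackness: lambda*(x + y - 209) = 0, mu_x*x = 0, mu_y*y = 0
If lambda = 0: y = -mu_x <= 0 and x = -mu_y <= 0 force x = y = 0 with f = 0; but x = y = 209/2 is feasible with f = -43681/4 < 0, so this is not the minimum. Hence lambda > 0 and x + y = 209.
Try x > 0, y > 0 (so mu_x = mu_y = 0): y = lambda, x = lambda => x = y = lambda
x + y = 209 => 2*lambda = 209 => lambda = 209/2
x* = y* = 209/2 > 0, consistent with mu_x = mu_y = 0.
(Any feasible point with x = 0 or y = 0 has f = 0 > -43681/4, so the minimum is not on those boundaries.)
min(-xy) = -43681/4 (i.e. max xy = 43681/4)
Multipliers: lambda = 209/2, mu_x = 0, mu_y = 0
Complementary slackness: lambda*(x + y - 209) = 209/2*(209/2 + 209/2 - 209) = 0, mu_x*x = 0*209/2 = 0, mu_y*y = 0*209/2 = 0. Satisfied.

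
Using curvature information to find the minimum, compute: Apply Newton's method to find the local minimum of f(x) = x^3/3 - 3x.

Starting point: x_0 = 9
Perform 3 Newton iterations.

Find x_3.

f(x) = x^3/3 - 3x
f'(x) = x^2 - 3, f''(x) = 2x
Newton update: x_{n+1} = x_n - (x_n^2 - 3)/(2*x_n)
Step 1: x_0 = 9, f'=78, f''=18, x_1 = 14/3
Step 2: x_1 = 14/3, f'=169/9, f''=28/3, x_2 = 223/84
Step 3: x_2 = 223/84, f'=28561/7056, f''=223/42, x_3 = 70897/37464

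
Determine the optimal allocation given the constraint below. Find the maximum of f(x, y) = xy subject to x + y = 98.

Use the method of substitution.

Substitute y = 98 - x into f(x,y) = xy:
g(x) = x(98 - x) = 98x - x^2
g'(x) = 98 - 2x = 0  =>  x = 49
y = 98 - 49 = 49
Maximum value = 49 * 49 = 2401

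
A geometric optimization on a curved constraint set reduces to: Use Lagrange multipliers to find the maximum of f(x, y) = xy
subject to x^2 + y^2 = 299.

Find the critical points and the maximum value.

Lagrange conditions: y = 2*lambda*x and x = 2*lambda*y
If x = 0 then y = 0, violating the constraint, so x, y != 0.
Dividing: y/x = x/y => x^2 = y^2 => y = x or y = -x
Constraint: 2x^2 = 299 => x^2 = 299/2 => x = +/-sqrt(299/2)
Critical points: (sqrt(299/2), sqrt(299/2)), (-sqrt(299/2), -sqrt(299/2)), (sqrt(299/2), -sqrt(299/2)), (-sqrt(299/2), sqrt(299/2))
  y = x:  xy = x^2 = 299/2  at (sqrt(299/2), sqrt(299/2)) and (-sqrt(299/2), -sqrt(299/2))
  y = -x: xy = -x^2 = -299/2 at (sqrt(299/2), -sqrt(299/2)) and (-sqrt(299/2), sqrt(299/2))
Maximum xy = 299/2 at (sqrt(299/2), sqrt(299/2)) and (-sqrt(299/2), -sqrt(299/2))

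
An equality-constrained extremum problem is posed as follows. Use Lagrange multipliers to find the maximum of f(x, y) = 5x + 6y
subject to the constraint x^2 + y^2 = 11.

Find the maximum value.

Set up Lagrange conditions: grad f = lambda * grad g
  5 = 2*lambda*x
  6 = 2*lambda*y
From these: x/y = 5/6, so x = 5t, y = 6t for some t.
Substitute into constraint: (5t)^2 + (6t)^2 = 11
  t^2 * 61 = 11
  t = sqrt(11/61)
Maximum = 5*x + 6*y = (5^2 + 6^2)*t = 61 * sqrt(11/61) = sqrt(671)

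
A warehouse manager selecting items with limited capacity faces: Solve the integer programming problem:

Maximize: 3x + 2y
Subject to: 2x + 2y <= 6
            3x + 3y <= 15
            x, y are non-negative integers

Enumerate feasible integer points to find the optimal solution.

Constraint 1: 2x + 2y <= 6
Constraint 2: 3x + 3y <= 15
Feasible x range (need y >= 0): 0 <= x <= min(6/2, 15/3) => x in {0, ..., 3}.
Enumerate feasible integer points row by row (the coefficient of y is 2 > 0, so for each x the largest feasible y gives the best value):
  x = 0: y <= min((6 - 2*0)/2, (15 - 3*0)/3) => y in {0, ..., 3}; best 3*0 + 2*3 = 6
  x = 1: y <= min((6 - 2*1)/2, (15 - 3*1)/3) => y in {0, ..., 2}; best 3*1 + 2*2 = 7
  x = 2: y <= min((6 - 2*2)/2, (15 - 3*2)/3) => y in {0, ..., 1}; best 3*2 + 2*1 = 8
  x = 3: y <= min((6 - 2*3)/2, (15 - 3*3)/3) => y in {0}; best 3*3 + 2*0 = 9
The maximum 3x + 2y = 9 is achieved at x = 3, y = 0.
Check: 2*3 + 2*0 = 6 <= 6 and 3*3 + 3*0 = 9 <= 15.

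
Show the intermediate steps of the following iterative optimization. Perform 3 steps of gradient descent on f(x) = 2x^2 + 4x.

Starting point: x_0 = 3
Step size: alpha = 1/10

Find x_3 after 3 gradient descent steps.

f(x) = 2x^2 + 4x, f'(x) = 4x + (4)
Step 1: f'(3) = 16, x_1 = 3 - 1/10 * 16 = 7/5
Step 2: f'(7/5) = 48/5, x_2 = 7/5 - 1/10 * 48/5 = 11/25
Step 3: f'(11/25) = 144/25, x_3 = 11/25 - 1/10 * 144/25 = -17/125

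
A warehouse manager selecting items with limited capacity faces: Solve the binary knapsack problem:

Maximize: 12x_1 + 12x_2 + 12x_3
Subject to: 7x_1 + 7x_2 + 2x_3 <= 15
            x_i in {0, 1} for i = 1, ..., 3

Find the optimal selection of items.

Items: item 1 (v=12, w=7), item 2 (v=12, w=7), item 3 (v=12, w=2)
Capacity: 15
Checking all 8 subsets (w = total weight, v = total value):
  {}: w = 0, v = 0
  {1}: w = 7, v = 12
  {2}: w = 7, v = 12
  {3}: w = 2, v = 12
  {1, 2}: w = 14, v = 24
  {1, 3}: w = 9, v = 24
  {2, 3}: w = 9, v = 24
  {1, 2, 3}: w = 16 > 15, infeasible
Best feasible subset: items [1, 2]
(The same value 24 is also attained by {1, 3}, {2, 3}.)
Total weight: 14 <= 15, total value: 24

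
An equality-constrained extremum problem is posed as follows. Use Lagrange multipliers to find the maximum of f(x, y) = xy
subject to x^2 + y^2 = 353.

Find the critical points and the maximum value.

Lagrange conditions: y = 2*lambda*x and x = 2*lambda*y
If x = 0 then y = 0, violating the constraint, so x, y != 0.
Dividing: y/x = x/y => x^2 = y^2 => y = x or y = -x
Constraint: 2x^2 = 353 => x^2 = 353/2 => x = +/-sqrt(353/2)
Critical points: (sqrt(353/2), sqrt(353/2)), (-sqrt(353/2), -sqrt(353/2)), (sqrt(353/2), -sqrt(353/2)), (-sqrt(353/2), sqrt(353/2))
  y = x:  xy = x^2 = 353/2  at (sqrt(353/2), sqrt(353/2)) and (-sqrt(353/2), -sqrt(353/2))
  y = -x: xy = -x^2 = -353/2 at (sqrt(353/2), -sqrt(353/2)) and (-sqrt(353/2), sqrt(353/2))
Maximum xy = 353/2 at (sqrt(353/2), sqrt(353/2)) and (-sqrt(353/2), -sqrt(353/2))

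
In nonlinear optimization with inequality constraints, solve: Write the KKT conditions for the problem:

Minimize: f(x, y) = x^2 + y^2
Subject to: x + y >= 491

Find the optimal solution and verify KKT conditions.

KKT conditions for min x^2 + y^2 s.t. x + y >= 491:
Stationarity: 2x = mu, 2y = mu
So x = y = mu/2.
Complementary slackness: mu*(x + y - 491) = 0
Primal feasibility: x + y >= 491; dual feasibility: mu >= 0
If mu = 0 then x = y = 0, but 0 + 0 < 491 is infeasible, so the constraint is active.
Constraint active: x + y = 2*(mu/2) = 491 => mu = 491
x = y = 491/2, f = 241081/2
Verify: stationarity 2*(491/2) = 491 = mu; primal 491/2 + 491/2 = 491 >= 491; dual mu = 491 >= 0; complementary slackness 491*(491 - 491) = 0. All KKT conditions hold.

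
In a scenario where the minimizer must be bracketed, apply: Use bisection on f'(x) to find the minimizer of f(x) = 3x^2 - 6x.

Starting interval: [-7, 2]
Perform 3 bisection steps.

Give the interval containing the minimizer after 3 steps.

Finding critical point of f(x) = 3x^2 - 6x using bisection on f'(x) = 6x + -6.
f'(x) = 0 when x = 1.
Starting interval: [-7, 2]
Step 1: mid = -5/2, f'(mid) = -21, new interval = [-5/2, 2]
Step 2: mid = -1/4, f'(mid) = -15/2, new interval = [-1/4, 2]
Step 3: mid = 7/8, f'(mid) = -3/4, new interval = [7/8, 2]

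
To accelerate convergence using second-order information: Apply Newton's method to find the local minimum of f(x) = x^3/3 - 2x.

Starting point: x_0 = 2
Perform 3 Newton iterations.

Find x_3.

f(x) = x^3/3 - 2x
f'(x) = x^2 - 2, f''(x) = 2x
Newton update: x_{n+1} = x_n - (x_n^2 - 2)/(2*x_n)
Step 1: x_0 = 2, f'=2, f''=4, x_1 = 3/2
Step 2: x_1 = 3/2, f'=1/4, f''=3, x_2 = 17/12
Step 3: x_2 = 17/12, f'=1/144, f''=17/6, x_3 = 577/408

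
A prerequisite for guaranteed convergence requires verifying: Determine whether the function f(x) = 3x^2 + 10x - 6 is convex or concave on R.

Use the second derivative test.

f(x) = 3x^2 + 10x - 6
f'(x) = 6x + 10
f''(x) = 6
Since f''(x) = 6 > 0 for all x, f is convex on R.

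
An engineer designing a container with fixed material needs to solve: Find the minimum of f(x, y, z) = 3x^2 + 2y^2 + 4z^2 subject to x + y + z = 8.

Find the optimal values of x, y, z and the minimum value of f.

Using Lagrange multipliers on f = 3x^2 + 2y^2 + 4z^2 with constraint x + y + z = 8:
Conditions: 2*3*x = lambda, 2*2*y = lambda, 2*4*z = lambda
So x = lambda/6, y = lambda/4, z = lambda/8
Substituting into constraint: lambda * (13/24) = 8
lambda = 192/13
x = 32/13, y = 48/13, z = 24/13
Minimum value = 768/13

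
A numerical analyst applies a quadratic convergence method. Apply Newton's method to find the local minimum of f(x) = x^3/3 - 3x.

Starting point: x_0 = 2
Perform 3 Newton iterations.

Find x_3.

f(x) = x^3/3 - 3x
f'(x) = x^2 - 3, f''(x) = 2x
Newton update: x_{n+1} = x_n - (x_n^2 - 3)/(2*x_n)
Step 1: x_0 = 2, f'=1, f''=4, x_1 = 7/4
Step 2: x_1 = 7/4, f'=1/16, f''=7/2, x_2 = 97/56
Step 3: x_2 = 97/56, f'=1/3136, f''=97/28, x_3 = 18817/10864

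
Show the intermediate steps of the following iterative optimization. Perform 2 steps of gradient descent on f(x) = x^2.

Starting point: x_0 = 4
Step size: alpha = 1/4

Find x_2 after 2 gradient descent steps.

f(x) = x^2, f'(x) = 2x + (0)
Step 1: f'(4) = 8, x_1 = 4 - 1/4 * 8 = 2
Step 2: f'(2) = 4, x_2 = 2 - 1/4 * 4 = 1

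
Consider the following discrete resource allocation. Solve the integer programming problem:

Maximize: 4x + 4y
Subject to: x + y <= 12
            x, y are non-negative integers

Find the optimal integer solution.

Objective: 4x + 4y, constraint: x + y <= 12
Coefficient of x is 4 >= coefficient of y is 4, so allocate the entire budget to x.
Optimal: x = 12, y = 0, value = 48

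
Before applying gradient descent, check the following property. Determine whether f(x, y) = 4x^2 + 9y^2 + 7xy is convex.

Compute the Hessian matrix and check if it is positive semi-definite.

f(x,y) = 4x^2 + 9y^2 + 7xy
Hessian H = [[8, 7], [7, 18]]
trace(H) = 26, det(H) = 95
Eigenvalues: (26 +/- sqrt(296)) / 2 = 21.6, 4.398
Since both eigenvalues > 0, f is convex.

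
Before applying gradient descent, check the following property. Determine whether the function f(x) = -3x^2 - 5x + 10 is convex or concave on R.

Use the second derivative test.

f(x) = -3x^2 - 5x + 10
f'(x) = -6x - 5
f''(x) = -6
Since f''(x) = -6 < 0 for all x, f is concave on R.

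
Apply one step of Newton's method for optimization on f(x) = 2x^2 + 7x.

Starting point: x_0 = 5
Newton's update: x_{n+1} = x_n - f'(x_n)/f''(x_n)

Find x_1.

f(x) = 2x^2 + 7x
f'(x) = 4x + (7), f''(x) = 4
Newton step: x_1 = x_0 - f'(x_0)/f''(x_0)
f'(5) = 27
x_1 = 5 - 27/4 = -7/4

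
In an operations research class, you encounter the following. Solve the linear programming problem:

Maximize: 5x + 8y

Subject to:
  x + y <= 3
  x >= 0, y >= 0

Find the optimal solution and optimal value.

The feasible region has vertices at [(0, 0), (3, 0), (0, 3)].
Checking objective 5x + 8y at each vertex:
  (0, 0): 5*0 + 8*0 = 0
  (3, 0): 5*3 + 8*0 = 15
  (0, 3): 5*0 + 8*3 = 24
Maximum is 24 at (0, 3).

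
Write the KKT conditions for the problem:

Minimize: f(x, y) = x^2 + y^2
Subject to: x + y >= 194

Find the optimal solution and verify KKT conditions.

KKT conditions for min x^2 + y^2 s.t. x + y >= 194:
Stationarity: 2x = mu, 2y = mu
So x = y = mu/2.
Complementary slackness: mu*(x + y - 194) = 0
Primal feasibility: x + y >= 194; dual feasibility: mu >= 0
If mu = 0 then x = y = 0, but 0 + 0 < 194 is infeasible, so the constraint is active.
Constraint active: x + y = 2*(mu/2) = 194 => mu = 194
x = y = 97, f = 18818
Verify: stationarity 2*97 = 194 = mu; primal 97 + 97 = 194 >= 194; dual mu = 194 >= 0; complementary slackness 194*(194 - 194) = 0. All KKT conditions hold.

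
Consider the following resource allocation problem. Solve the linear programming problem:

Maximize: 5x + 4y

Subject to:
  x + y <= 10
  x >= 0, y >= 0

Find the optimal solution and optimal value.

The feasible region has vertices at [(0, 0), (10, 0), (0, 10)].
Checking objective 5x + 4y at each vertex:
  (0, 0): 5*0 + 4*0 = 0
  (10, 0): 5*10 + 4*0 = 50
  (0, 10): 5*0 + 4*10 = 40
Maximum is 50 at (10, 0).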